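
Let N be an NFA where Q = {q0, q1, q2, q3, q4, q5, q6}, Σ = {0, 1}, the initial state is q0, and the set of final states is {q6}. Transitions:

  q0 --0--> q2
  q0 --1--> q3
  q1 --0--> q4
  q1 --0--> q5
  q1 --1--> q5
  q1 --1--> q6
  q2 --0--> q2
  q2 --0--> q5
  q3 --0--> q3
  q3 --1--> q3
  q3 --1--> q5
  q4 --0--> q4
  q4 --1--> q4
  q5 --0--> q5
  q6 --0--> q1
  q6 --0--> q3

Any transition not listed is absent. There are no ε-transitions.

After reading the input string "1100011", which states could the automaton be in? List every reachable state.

{q3, q5}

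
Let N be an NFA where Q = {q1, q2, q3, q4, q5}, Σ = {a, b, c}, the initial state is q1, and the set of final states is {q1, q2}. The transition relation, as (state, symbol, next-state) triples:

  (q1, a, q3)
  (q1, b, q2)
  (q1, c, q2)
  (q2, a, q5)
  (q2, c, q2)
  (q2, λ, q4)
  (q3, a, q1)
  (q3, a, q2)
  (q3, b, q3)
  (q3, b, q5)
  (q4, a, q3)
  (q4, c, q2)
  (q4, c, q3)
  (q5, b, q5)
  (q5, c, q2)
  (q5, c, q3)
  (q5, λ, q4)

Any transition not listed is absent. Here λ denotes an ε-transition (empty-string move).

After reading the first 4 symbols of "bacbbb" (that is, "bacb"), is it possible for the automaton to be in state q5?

Start in {q1}.
Read 'b': {q1} → {q2, q4}.
Read 'a': {q2, q4} → {q3, q4, q5}.
Read 'c': {q3, q4, q5} → {q2, q3, q4}.
Read 'b': {q2, q3, q4} → {q3, q4, q5}.
State q5 is in {q3, q4, q5}.

Yes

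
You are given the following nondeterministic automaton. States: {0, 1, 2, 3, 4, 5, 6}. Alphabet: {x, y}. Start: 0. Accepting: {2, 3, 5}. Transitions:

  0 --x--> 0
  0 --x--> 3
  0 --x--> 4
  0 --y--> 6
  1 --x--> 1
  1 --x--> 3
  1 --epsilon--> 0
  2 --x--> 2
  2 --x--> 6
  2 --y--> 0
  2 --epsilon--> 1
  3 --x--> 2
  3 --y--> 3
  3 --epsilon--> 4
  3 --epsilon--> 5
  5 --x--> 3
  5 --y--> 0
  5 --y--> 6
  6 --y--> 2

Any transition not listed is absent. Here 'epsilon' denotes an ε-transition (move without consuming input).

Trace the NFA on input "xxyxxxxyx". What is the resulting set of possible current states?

Start in {0}.
Read 'x': 0→{0, 3, 4}; union {0, 3, 4}; ε-closure = {0, 3, 4, 5}.
Read 'x': 0→{0, 3, 4}, 3→{2}, 4→∅, 5→{3}; union {0, 2, 3, 4}; ε-closure = {0, 1, 2, 3, 4, 5}.
Read 'y': 0→{6}, 1→∅, 2→{0}, 3→{3}, 4→∅, 5→{0, 6}; union {0, 3, 6}; ε-closure = {0, 3, 4, 5, 6}.
Read 'x': 0→{0, 3, 4}, 3→{2}, 4→∅, 5→{3}, 6→∅; union {0, 2, 3, 4}; ε-closure = {0, 1, 2, 3, 4, 5}.
Read 'x': 0→{0, 3, 4}, 1→{1, 3}, 2→{2, 6}, 3→{2}, 4→∅, 5→{3}; union {0, 1, 2, 3, 4, 6}; ε-closure = {0, 1, 2, 3, 4, 5, 6}.
Read 'x': 0→{0, 3, 4}, 1→{1, 3}, 2→{2, 6}, 3→{2}, 4→∅, 5→{3}, 6→∅; union {0, 1, 2, 3, 4, 6}; ε-closure = {0, 1, 2, 3, 4, 5, 6}.
Read 'x': 0→{0, 3, 4}, 1→{1, 3}, 2→{2, 6}, 3→{2}, 4→∅, 5→{3}, 6→∅; union {0, 1, 2, 3, 4, 6}; ε-closure = {0, 1, 2, 3, 4, 5, 6}.
Read 'y': 0→{6}, 1→∅, 2→{0}, 3→{3}, 4→∅, 5→{0, 6}, 6→{2}; union {0, 2, 3, 6}; ε-closure = {0, 1, 2, 3, 4, 5, 6}.
Read 'x': 0→{0, 3, 4}, 1→{1, 3}, 2→{2, 6}, 3→{2}, 4→∅, 5→{3}, 6→∅; union {0, 1, 2, 3, 4, 6}; ε-closure = {0, 1, 2, 3, 4, 5, 6}.

{0, 1, 2, 3, 4, 5, 6}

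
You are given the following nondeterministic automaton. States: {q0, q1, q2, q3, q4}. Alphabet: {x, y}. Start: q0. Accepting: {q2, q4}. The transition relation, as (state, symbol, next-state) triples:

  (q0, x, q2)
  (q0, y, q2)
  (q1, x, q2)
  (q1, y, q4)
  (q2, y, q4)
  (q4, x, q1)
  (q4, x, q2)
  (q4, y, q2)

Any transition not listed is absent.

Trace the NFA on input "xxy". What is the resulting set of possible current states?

∅

Start in {q0}.
Read 'x': q0→{q2}; now {q2}.
Read 'x': q2→∅; now ∅.
The set is empty and remains empty for the remaining 1 symbol.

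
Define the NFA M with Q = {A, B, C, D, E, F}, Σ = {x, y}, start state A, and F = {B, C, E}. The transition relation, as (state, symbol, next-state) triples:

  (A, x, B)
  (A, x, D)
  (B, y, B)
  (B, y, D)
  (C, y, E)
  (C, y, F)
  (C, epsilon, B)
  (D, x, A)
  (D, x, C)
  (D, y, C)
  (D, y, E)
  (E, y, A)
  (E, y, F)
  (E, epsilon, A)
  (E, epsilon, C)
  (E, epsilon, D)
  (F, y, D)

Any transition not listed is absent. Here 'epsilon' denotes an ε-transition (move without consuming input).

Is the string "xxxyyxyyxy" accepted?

Start in {A}.
Read 'x': A→{B, D}; now {B, D}.
Read 'x': B→∅, D→{A, C}; union {A, C}; ε-closure = {A, B, C}.
Read 'x': A→{B, D}, B→∅, C→∅; now {B, D}.
Read 'y': B→{B, D}, D→{C, E}; union {B, C, D, E}; ε-closure = {A, B, C, D, E}.
Read 'y': A→∅, B→{B, D}, C→{E, F}, D→{C, E}, E→{A, F}; now {A, B, C, D, E, F}.
Read 'x': A→{B, D}, B→∅, C→∅, D→{A, C}, E→∅, F→∅; now {A, B, C, D}.
Read 'y': A→∅, B→{B, D}, C→{E, F}, D→{C, E}; union {B, C, D, E, F}; ε-closure = {A, B, C, D, E, F}.
Read 'y': A→∅, B→{B, D}, C→{E, F}, D→{C, E}, E→{A, F}, F→{D}; now {A, B, C, D, E, F}.
Read 'x': A→{B, D}, B→∅, C→∅, D→{A, C}, E→∅, F→∅; now {A, B, C, D}.
Read 'y': A→∅, B→{B, D}, C→{E, F}, D→{C, E}; union {B, C, D, E, F}; ε-closure = {A, B, C, D, E, F}.
The final set {A, B, C, D, E, F} contains the accepting states B, C, E.

Yes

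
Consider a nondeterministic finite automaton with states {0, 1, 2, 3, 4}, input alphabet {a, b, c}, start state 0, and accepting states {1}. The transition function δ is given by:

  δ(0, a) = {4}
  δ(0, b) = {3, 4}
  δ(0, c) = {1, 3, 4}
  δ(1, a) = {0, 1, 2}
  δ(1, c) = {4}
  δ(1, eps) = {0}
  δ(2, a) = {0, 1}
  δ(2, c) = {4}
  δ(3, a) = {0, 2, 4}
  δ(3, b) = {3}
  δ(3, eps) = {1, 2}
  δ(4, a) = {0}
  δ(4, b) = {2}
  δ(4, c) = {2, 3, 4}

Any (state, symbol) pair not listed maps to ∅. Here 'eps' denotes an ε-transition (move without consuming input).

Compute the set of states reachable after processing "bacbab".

{0, 1, 2, 3, 4}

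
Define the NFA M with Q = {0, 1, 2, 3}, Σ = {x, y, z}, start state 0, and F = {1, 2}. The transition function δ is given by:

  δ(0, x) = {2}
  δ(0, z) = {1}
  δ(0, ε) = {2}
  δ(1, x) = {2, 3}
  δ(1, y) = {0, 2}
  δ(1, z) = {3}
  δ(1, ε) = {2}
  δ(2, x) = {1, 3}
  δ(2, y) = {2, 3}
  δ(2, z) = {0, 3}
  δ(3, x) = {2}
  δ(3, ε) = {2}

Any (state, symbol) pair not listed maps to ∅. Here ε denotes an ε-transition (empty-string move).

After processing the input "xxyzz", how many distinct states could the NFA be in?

4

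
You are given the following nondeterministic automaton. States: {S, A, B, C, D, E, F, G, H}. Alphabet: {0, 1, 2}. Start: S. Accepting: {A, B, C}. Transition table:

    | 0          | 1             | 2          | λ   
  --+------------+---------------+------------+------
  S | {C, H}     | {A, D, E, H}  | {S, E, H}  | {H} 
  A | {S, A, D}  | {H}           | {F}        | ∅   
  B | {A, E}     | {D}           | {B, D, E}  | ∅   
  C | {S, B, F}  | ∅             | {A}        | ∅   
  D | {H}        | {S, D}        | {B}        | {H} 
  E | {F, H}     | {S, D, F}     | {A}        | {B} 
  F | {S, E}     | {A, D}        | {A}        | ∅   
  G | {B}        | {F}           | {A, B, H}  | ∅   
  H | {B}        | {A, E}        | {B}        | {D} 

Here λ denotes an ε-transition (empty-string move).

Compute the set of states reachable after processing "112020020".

{S, A, B, C, D, E, F, H}

Start: ε-closure({S}) = {S, D, H}.
Read '1': S→{A, D, E, H}, D→{S, D}, H→{A, E}; union {S, A, D, E, H}; ε-closure = {S, A, B, D, E, H}.
Read '1': S→{A, D, E, H}, A→{H}, B→{D}, D→{S, D}, E→{S, D, F}, H→{A, E}; union {S, A, D, E, F, H}; ε-closure = {S, A, B, D, E, F, H}.
Read '2': S→{S, E, H}, A→{F}, B→{B, D, E}, D→{B}, E→{A}, F→{A}, H→{B}; now {S, A, B, D, E, F, H}.
Read '0': S→{C, H}, A→{S, A, D}, B→{A, E}, D→{H}, E→{F, H}, F→{S, E}, H→{B}; now {S, A, B, C, D, E, F, H}.
Read '2': S→{S, E, H}, A→{F}, B→{B, D, E}, C→{A}, D→{B}, E→{A}, F→{A}, H→{B}; now {S, A, B, D, E, F, H}.
Read '0': S→{C, H}, A→{S, A, D}, B→{A, E}, D→{H}, E→{F, H}, F→{S, E}, H→{B}; now {S, A, B, C, D, E, F, H}.
Read '0': S→{C, H}, A→{S, A, D}, B→{A, E}, C→{S, B, F}, D→{H}, E→{F, H}, F→{S, E}, H→{B}; now {S, A, B, C, D, E, F, H}.
Read '2': S→{S, E, H}, A→{F}, B→{B, D, E}, C→{A}, D→{B}, E→{A}, F→{A}, H→{B}; now {S, A, B, D, E, F, H}.
Read '0': S→{C, H}, A→{S, A, D}, B→{A, E}, D→{H}, E→{F, H}, F→{S, E}, H→{B}; now {S, A, B, C, D, E, F, H}.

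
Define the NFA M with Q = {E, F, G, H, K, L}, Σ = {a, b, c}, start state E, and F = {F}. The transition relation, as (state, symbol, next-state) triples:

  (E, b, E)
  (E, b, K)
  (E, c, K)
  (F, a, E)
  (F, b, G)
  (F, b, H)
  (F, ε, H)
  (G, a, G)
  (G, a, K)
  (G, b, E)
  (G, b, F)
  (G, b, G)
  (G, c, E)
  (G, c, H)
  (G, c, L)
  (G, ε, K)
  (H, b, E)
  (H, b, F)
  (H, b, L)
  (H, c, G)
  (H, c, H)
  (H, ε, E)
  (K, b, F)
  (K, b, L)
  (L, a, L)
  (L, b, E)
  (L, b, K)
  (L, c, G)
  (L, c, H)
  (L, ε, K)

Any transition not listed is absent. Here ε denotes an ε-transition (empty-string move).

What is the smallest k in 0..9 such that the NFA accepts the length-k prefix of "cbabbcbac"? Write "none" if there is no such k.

2

Start in {E}.
Read 'c': E→{K}; now {K}.
Read 'b': K→{F, L}; union {F, L}; ε-closure = {E, F, H, K, L}.
None of the earlier sets intersect F, but {E, F, H, K, L} does.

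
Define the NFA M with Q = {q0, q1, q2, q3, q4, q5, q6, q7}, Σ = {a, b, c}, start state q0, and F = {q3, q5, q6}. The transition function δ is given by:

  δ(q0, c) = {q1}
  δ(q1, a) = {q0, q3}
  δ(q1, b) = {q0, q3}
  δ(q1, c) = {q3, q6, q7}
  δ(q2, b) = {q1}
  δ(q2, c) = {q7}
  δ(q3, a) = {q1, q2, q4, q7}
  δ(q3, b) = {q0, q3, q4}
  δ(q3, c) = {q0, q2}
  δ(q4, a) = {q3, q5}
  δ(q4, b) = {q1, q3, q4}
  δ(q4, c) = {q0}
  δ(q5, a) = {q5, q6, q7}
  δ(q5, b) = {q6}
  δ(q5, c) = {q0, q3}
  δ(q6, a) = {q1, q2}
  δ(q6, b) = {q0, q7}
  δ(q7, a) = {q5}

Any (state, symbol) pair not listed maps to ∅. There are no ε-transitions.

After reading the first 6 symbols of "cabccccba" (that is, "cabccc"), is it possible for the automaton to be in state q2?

Start in {q0}.
Read 'c': {q0} → {q1}.
Read 'a': {q1} → {q0, q3}.
Read 'b': {q0, q3} → {q0, q3, q4}.
Read 'c': {q0, q3, q4} → {q0, q1, q2}.
Read 'c': {q0, q1, q2} → {q1, q3, q6, q7}.
Read 'c': {q1, q3, q6, q7} → {q0, q2, q3, q6, q7}.
State q2 is in {q0, q2, q3, q6, q7}.

Yes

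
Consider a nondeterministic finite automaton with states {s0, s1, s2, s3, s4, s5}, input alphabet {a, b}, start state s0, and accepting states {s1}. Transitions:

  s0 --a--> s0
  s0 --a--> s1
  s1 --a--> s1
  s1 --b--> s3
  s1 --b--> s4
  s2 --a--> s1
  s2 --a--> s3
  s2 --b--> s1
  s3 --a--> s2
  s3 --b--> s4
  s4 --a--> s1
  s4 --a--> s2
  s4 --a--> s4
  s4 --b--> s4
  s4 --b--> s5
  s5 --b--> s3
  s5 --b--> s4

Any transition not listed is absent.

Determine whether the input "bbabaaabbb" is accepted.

No

Start in {s0}.
Read 'b': {s0} → ∅.
The set is empty and remains empty for the remaining 9 symbols.
The final set ∅ contains no accepting state.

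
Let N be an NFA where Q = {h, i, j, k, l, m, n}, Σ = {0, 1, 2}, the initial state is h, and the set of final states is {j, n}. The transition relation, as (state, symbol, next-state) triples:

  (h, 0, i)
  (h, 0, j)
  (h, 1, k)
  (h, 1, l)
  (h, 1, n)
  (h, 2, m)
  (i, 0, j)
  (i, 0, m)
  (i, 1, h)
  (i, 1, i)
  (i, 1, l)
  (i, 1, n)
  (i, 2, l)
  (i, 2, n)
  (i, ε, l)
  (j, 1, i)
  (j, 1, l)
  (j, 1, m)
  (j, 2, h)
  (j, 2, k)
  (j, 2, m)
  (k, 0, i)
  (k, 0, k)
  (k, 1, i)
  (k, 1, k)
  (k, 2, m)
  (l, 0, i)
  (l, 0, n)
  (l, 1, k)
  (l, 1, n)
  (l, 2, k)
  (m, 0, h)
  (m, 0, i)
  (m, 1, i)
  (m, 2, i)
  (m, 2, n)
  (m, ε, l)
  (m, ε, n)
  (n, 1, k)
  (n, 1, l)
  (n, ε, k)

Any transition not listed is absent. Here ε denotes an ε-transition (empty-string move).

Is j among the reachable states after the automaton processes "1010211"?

Start in {h}.
Read '1': {h} → {k, l, n}.
Read '0': {k, l, n} → {i, k, l, n}.
Read '1': {i, k, l, n} → {h, i, k, l, n}.
Read '0': {h, i, k, l, n} → {i, j, k, l, m, n}.
Read '2': {i, j, k, l, m, n} → {h, i, k, l, m, n}.
Read '1': {h, i, k, l, m, n} → {h, i, k, l, n}.
Read '1': {h, i, k, l, n} → {h, i, k, l, n}.
State j is not in {h, i, k, l, n}.

No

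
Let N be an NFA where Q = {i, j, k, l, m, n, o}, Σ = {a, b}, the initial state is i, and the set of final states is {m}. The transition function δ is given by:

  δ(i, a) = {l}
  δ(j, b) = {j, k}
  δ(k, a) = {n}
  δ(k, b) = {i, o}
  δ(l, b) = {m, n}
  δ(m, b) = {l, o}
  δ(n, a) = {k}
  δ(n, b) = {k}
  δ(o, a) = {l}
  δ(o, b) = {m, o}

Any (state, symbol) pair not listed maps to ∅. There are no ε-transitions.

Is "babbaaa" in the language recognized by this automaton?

No

Start in {i}.
Read 'b': i→∅; now ∅.
The set is empty and remains empty for the remaining 6 symbols.
The final set ∅ contains no accepting state.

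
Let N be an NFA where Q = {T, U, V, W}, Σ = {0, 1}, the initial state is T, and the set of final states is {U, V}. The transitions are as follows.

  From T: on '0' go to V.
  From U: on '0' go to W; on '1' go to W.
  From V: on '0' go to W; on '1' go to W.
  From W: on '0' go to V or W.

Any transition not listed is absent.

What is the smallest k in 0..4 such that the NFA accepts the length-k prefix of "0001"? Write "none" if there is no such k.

Start in {T}.
Read '0': {T} → {V}.
None of the earlier sets intersect F, but {V} does.

1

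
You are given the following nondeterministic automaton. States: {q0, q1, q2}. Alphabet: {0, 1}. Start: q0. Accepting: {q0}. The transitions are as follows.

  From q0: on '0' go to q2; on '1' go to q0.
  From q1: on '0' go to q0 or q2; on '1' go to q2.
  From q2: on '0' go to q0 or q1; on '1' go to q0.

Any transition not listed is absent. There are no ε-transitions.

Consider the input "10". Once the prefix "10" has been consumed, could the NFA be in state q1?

No

Start in {q0}.
Read '1': q0→{q0}; now {q0}.
Read '0': q0→{q2}; now {q2}.
State q1 is not in {q2}.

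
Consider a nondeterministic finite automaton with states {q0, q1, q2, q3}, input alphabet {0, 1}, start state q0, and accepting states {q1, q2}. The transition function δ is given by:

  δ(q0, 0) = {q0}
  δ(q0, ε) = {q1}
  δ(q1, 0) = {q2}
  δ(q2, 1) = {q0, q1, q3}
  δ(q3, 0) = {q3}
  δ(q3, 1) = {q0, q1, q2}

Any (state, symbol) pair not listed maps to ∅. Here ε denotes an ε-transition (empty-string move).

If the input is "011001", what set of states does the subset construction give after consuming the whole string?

Start: ε-closure({q0}) = {q0, q1}.
Read '0': q0→{q0}, q1→{q2}; union {q0, q2}; ε-closure = {q0, q1, q2}.
Read '1': q0→∅, q1→∅, q2→{q0, q1, q3}; now {q0, q1, q3}.
Read '1': q0→∅, q1→∅, q3→{q0, q1, q2}; now {q0, q1, q2}.
Read '0': q0→{q0}, q1→{q2}, q2→∅; union {q0, q2}; ε-closure = {q0, q1, q2}.
Read '0': q0→{q0}, q1→{q2}, q2→∅; union {q0, q2}; ε-closure = {q0, q1, q2}.
Read '1': q0→∅, q1→∅, q2→{q0, q1, q3}; now {q0, q1, q3}.

{q0, q1, q3}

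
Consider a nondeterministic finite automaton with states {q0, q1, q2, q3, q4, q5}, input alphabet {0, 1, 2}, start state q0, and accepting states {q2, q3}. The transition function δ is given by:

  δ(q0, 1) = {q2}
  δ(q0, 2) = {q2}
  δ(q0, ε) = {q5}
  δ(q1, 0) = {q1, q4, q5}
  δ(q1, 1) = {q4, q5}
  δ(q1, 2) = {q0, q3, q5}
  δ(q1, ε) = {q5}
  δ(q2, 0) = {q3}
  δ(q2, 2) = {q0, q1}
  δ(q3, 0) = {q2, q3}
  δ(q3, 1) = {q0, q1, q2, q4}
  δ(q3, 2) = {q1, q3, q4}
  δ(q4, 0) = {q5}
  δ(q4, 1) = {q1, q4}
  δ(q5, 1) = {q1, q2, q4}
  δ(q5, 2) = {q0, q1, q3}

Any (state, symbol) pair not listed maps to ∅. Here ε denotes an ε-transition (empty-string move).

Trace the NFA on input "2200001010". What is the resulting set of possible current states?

{q1, q3, q4, q5}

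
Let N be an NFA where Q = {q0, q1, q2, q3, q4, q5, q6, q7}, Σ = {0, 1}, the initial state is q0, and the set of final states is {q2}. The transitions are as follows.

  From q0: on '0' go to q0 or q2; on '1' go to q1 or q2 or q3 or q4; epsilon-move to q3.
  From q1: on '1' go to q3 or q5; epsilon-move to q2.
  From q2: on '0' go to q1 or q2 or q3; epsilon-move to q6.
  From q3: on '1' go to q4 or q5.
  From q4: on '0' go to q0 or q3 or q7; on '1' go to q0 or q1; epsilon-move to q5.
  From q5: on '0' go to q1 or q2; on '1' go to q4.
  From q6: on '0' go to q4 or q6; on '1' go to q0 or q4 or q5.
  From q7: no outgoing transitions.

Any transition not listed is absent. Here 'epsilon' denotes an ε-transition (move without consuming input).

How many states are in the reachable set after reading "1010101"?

7

Start: ε-closure({q0}) = {q0, q3}.
Read '1': {q0, q3} → {q1, q2, q3, q4, q5, q6}.
Read '0': {q1, q2, q3, q4, q5, q6} → {q0, q1, q2, q3, q4, q5, q6, q7}.
Read '1': {q0, q1, q2, q3, q4, q5, q6, q7} → {q0, q1, q2, q3, q4, q5, q6}.
Read '0': {q0, q1, q2, q3, q4, q5, q6} → {q0, q1, q2, q3, q4, q5, q6, q7}.
Read '1': {q0, q1, q2, q3, q4, q5, q6, q7} → {q0, q1, q2, q3, q4, q5, q6}.
Read '0': {q0, q1, q2, q3, q4, q5, q6} → {q0, q1, q2, q3, q4, q5, q6, q7}.
Read '1': {q0, q1, q2, q3, q4, q5, q6, q7} → {q0, q1, q2, q3, q4, q5, q6}.
That set has 7 states.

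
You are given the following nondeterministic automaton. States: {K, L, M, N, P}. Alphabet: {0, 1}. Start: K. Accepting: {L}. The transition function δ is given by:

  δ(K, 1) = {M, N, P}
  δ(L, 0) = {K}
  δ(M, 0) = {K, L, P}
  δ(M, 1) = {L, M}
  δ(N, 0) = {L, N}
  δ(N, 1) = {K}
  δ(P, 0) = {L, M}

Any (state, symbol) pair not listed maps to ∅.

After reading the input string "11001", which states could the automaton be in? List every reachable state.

{L, M, N, P}

Start in {K}.
Read '1': {K} → {M, N, P}.
Read '1': {M, N, P} → {K, L, M}.
Read '0': {K, L, M} → {K, L, P}.
Read '0': {K, L, P} → {K, L, M}.
Read '1': {K, L, M} → {L, M, N, P}.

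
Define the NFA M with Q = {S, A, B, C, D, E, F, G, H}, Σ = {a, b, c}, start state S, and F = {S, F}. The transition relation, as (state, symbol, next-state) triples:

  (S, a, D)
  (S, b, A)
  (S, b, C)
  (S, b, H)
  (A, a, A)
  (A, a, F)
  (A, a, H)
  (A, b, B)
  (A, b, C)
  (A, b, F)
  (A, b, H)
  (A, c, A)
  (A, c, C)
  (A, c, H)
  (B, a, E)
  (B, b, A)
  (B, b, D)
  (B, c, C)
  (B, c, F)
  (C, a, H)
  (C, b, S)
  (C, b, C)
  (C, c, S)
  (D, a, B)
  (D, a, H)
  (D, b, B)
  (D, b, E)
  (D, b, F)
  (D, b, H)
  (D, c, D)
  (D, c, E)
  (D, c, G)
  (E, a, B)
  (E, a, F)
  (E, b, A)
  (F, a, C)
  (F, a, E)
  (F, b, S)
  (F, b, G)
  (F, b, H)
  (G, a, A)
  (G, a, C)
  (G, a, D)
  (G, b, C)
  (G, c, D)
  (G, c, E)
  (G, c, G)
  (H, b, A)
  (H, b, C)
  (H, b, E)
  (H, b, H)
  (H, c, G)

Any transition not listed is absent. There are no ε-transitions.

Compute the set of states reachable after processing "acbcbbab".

{S, A, B, C, D, E, F, G, H}

Start in {S}.
Read 'a': S→{D}; now {D}.
Read 'c': D→{D, E, G}; now {D, E, G}.
Read 'b': D→{B, E, F, H}, E→{A}, G→{C}; now {A, B, C, E, F, H}.
Read 'c': A→{A, C, H}, B→{C, F}, C→{S}, E→∅, F→∅, H→{G}; now {S, A, C, F, G, H}.
Read 'b': S→{A, C, H}, A→{B, C, F, H}, C→{S, C}, F→{S, G, H}, G→{C}, H→{A, C, E, H}; now {S, A, B, C, E, F, G, H}.
Read 'b': S→{A, C, H}, A→{B, C, F, H}, B→{A, D}, C→{S, C}, E→{A}, F→{S, G, H}, G→{C}, H→{A, C, E, H}; now {S, A, B, C, D, E, F, G, H}.
Read 'a': S→{D}, A→{A, F, H}, B→{E}, C→{H}, D→{B, H}, E→{B, F}, F→{C, E}, G→{A, C, D}, H→∅; now {A, B, C, D, E, F, H}.
Read 'b': A→{B, C, F, H}, B→{A, D}, C→{S, C}, D→{B, E, F, H}, E→{A}, F→{S, G, H}, H→{A, C, E, H}; now {S, A, B, C, D, E, F, G, H}.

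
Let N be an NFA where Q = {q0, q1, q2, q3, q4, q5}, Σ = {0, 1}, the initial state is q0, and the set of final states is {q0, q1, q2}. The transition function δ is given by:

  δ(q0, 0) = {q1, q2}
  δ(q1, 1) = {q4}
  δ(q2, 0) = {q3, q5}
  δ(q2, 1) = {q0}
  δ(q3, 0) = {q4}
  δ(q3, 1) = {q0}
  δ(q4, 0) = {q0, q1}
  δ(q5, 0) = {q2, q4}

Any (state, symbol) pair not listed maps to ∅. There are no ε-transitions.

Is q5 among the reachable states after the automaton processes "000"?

Start in {q0}.
Read '0': {q0} → {q1, q2}.
Read '0': {q1, q2} → {q3, q5}.
Read '0': {q3, q5} → {q2, q4}.
State q5 is not in {q2, q4}.

No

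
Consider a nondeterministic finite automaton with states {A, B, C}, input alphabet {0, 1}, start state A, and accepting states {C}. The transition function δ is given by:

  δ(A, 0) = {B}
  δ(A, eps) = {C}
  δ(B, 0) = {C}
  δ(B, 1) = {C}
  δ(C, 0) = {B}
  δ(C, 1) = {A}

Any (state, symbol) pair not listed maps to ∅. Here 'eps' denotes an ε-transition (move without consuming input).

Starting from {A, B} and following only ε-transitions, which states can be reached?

Begin with {A, B}.
ε-move A → C; add C.

{A, B, C}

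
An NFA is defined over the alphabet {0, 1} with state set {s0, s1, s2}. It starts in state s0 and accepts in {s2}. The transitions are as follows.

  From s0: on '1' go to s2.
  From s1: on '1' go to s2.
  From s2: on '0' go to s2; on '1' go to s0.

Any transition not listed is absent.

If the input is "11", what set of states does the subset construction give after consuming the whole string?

Start in {s0}.
Read '1': {s0} → {s2}.
Read '1': {s2} → {s0}.

{s0}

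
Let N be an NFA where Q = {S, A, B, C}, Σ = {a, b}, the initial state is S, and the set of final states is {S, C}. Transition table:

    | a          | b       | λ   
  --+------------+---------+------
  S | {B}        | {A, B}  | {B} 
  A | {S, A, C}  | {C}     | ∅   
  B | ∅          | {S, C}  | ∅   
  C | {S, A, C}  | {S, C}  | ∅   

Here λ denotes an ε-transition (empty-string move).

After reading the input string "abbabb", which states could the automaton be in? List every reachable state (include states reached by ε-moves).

Start: ε-closure({S}) = {S, B}.
Read 'a': S→{B}, B→∅; now {B}.
Read 'b': B→{S, C}; union {S, C}; ε-closure = {S, B, C}.
Read 'b': S→{A, B}, B→{S, C}, C→{S, C}; now {S, A, B, C}.
Read 'a': S→{B}, A→{S, A, C}, B→∅, C→{S, A, C}; now {S, A, B, C}.
Read 'b': S→{A, B}, A→{C}, B→{S, C}, C→{S, C}; now {S, A, B, C}.
Read 'b': S→{A, B}, A→{C}, B→{S, C}, C→{S, C}; now {S, A, B, C}.

{S, A, B, C}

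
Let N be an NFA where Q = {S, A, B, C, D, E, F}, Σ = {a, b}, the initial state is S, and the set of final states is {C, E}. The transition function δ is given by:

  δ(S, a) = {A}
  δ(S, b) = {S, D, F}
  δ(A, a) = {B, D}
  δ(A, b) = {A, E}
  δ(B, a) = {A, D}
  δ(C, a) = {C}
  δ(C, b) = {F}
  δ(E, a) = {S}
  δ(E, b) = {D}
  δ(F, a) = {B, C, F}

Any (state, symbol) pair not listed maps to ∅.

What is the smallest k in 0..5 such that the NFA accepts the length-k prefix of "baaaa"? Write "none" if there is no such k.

Start in {S}.
Read 'b': S→{S, D, F}; now {S, D, F}.
Read 'a': S→{A}, D→∅, F→{B, C, F}; now {A, B, C, F}.
None of the earlier sets intersect F, but {A, B, C, F} does.

2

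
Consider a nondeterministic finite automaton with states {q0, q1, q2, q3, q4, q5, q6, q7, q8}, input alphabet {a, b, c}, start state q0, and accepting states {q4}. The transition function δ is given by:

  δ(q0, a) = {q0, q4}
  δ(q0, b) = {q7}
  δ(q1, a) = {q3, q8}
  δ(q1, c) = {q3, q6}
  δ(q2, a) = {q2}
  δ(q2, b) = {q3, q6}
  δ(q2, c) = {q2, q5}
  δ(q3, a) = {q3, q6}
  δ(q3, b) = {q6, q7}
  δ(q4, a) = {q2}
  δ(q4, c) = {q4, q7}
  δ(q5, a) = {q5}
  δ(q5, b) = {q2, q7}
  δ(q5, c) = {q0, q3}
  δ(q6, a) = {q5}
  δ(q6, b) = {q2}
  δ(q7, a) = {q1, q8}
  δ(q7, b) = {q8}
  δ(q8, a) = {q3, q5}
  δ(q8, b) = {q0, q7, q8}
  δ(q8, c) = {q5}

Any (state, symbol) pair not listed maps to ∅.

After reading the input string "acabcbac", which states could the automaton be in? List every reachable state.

{q2, q3, q5, q6}

Start in {q0}.
Read 'a': q0→{q0, q4}; now {q0, q4}.
Read 'c': q0→∅, q4→{q4, q7}; now {q4, q7}.
Read 'a': q4→{q2}, q7→{q1, q8}; now {q1, q2, q8}.
Read 'b': q1→∅, q2→{q3, q6}, q8→{q0, q7, q8}; now {q0, q3, q6, q7, q8}.
Read 'c': q0→∅, q3→∅, q6→∅, q7→∅, q8→{q5}; now {q5}.
Read 'b': q5→{q2, q7}; now {q2, q7}.
Read 'a': q2→{q2}, q7→{q1, q8}; now {q1, q2, q8}.
Read 'c': q1→{q3, q6}, q2→{q2, q5}, q8→{q5}; now {q2, q3, q5, q6}.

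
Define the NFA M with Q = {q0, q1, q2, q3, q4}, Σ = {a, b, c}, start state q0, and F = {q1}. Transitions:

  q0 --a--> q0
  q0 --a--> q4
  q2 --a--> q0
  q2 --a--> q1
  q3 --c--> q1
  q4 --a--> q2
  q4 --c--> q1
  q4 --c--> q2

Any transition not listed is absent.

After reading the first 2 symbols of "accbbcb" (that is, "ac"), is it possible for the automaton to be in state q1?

Start in {q0}.
Read 'a': {q0} → {q0, q4}.
Read 'c': {q0, q4} → {q1, q2}.
State q1 is in {q1, q2}.

Yes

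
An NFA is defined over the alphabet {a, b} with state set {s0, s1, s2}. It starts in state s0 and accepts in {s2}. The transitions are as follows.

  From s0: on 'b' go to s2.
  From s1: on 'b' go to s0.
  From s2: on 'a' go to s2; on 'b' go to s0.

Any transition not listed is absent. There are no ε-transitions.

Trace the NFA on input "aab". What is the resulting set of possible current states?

∅

Start in {s0}.
Read 'a': {s0} → ∅.
The set is empty and remains empty for the remaining 2 symbols.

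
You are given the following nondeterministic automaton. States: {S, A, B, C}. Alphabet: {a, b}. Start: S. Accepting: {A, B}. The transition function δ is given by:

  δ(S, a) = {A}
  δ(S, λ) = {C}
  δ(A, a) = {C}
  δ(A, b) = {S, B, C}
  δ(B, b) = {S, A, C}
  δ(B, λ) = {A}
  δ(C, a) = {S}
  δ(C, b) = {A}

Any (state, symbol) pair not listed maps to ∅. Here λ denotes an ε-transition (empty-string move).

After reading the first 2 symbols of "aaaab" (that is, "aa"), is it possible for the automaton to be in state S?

Yes

Start: ε-closure({S}) = {S, C}.
Read 'a': S→{A}, C→{S}; union {S, A}; ε-closure = {S, A, C}.
Read 'a': S→{A}, A→{C}, C→{S}; now {S, A, C}.
State S is in {S, A, C}.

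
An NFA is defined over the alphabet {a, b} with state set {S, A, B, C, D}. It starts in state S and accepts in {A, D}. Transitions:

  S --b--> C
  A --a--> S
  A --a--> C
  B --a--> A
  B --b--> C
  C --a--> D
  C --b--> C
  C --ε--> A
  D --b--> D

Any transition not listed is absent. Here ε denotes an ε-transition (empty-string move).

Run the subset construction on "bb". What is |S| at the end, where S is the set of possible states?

2

Start in {S}.
Read 'b': S→{C}; union {C}; ε-closure = {A, C}.
Read 'b': A→∅, C→{C}; union {C}; ε-closure = {A, C}.
That set has 2 states.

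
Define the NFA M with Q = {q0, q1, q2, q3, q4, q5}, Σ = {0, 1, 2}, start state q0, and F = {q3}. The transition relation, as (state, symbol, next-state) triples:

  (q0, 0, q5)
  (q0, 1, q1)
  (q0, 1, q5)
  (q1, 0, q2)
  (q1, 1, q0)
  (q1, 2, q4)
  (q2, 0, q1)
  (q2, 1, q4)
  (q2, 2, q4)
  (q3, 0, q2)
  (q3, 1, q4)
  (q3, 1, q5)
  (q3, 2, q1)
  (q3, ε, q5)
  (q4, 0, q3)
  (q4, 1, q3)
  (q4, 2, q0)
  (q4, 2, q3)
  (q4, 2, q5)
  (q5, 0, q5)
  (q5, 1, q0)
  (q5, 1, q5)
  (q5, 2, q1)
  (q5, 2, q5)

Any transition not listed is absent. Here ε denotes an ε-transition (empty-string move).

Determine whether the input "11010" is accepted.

No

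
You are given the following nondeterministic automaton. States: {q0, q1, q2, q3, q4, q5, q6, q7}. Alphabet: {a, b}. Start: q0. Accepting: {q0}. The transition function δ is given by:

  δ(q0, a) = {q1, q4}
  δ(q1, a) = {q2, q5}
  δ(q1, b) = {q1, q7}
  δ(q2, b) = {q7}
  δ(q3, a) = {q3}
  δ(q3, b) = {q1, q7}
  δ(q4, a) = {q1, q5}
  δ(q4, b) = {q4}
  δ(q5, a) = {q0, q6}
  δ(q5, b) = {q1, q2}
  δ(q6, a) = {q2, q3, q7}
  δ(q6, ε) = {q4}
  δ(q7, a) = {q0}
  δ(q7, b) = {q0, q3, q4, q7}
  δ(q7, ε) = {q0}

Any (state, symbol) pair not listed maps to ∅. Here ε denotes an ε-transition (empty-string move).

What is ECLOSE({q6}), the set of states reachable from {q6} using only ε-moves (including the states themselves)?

{q4, q6}

Begin with {q6}.
ε-move q6 → q4; add q4.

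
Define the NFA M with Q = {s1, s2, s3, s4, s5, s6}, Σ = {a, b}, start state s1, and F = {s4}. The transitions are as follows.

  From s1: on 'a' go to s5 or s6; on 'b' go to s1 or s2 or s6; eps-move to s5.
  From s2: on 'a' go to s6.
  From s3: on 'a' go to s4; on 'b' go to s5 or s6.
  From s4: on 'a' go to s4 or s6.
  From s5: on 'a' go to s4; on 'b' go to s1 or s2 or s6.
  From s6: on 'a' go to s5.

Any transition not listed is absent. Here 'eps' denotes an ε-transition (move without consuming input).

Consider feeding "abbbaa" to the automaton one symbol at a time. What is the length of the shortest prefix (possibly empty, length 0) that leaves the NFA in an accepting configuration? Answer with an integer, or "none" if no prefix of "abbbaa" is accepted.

1

Start: ε-closure({s1}) = {s1, s5}.
Read 'a': {s1, s5} → {s4, s5, s6}.
None of the earlier sets intersect F, but {s4, s5, s6} does.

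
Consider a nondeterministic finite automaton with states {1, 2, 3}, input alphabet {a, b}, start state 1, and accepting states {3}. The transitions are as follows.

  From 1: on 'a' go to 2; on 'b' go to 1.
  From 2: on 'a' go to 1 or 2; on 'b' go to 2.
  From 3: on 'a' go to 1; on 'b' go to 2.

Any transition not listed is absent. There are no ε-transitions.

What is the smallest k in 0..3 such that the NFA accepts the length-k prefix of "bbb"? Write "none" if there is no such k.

Start in {1}.
Read 'b': {1} → {1}.
Read 'b': {1} → {1}.
Read 'b': {1} → {1}.
No reachable set along the way intersects F.

none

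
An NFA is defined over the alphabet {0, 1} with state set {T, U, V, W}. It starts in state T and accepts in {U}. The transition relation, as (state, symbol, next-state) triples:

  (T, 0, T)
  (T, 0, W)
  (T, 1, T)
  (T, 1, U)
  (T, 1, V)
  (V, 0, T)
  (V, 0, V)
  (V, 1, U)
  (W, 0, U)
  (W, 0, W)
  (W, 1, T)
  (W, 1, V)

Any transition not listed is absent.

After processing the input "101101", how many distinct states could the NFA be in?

3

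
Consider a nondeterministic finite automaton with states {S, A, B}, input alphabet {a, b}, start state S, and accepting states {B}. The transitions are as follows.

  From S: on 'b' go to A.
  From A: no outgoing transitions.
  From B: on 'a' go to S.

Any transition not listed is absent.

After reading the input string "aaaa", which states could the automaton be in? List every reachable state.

∅

Start in {S}.
Read 'a': S→∅; now ∅.
The set is empty and remains empty for the remaining 3 symbols.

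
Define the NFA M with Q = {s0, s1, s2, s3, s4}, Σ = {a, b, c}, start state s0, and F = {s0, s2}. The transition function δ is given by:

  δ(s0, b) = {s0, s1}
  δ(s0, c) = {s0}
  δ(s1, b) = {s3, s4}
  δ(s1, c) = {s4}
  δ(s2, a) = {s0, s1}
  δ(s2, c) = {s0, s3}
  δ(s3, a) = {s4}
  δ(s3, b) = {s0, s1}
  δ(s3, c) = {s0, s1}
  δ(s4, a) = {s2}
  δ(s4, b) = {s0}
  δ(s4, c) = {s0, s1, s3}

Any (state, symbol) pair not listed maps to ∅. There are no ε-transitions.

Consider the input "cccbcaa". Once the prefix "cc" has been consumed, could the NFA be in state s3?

Start in {s0}.
Read 'c': {s0} → {s0}.
Read 'c': {s0} → {s0}.
State s3 is not in {s0}.

No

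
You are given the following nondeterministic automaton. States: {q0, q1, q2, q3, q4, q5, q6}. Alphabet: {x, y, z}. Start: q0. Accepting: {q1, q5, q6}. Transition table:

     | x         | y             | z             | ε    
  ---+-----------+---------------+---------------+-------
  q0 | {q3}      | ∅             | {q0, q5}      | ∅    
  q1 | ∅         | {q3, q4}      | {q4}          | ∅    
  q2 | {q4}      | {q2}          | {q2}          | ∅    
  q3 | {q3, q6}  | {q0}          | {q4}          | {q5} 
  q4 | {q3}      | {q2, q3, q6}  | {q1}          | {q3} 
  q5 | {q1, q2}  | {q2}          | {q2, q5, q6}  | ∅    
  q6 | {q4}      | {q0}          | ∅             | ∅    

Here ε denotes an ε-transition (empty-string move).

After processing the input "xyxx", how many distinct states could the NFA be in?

5

Start in {q0}.
Read 'x': {q0} → {q3, q5}.
Read 'y': {q3, q5} → {q0, q2}.
Read 'x': {q0, q2} → {q3, q4, q5}.
Read 'x': {q3, q4, q5} → {q1, q2, q3, q5, q6}.
That set has 5 states.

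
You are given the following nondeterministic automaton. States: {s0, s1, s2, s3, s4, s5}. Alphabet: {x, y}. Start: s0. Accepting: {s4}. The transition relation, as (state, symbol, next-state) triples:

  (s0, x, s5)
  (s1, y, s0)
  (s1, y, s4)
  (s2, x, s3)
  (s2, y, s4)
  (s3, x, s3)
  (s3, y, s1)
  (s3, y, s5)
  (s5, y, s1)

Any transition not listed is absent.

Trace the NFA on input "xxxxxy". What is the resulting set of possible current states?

Start in {s0}.
Read 'x': {s0} → {s5}.
Read 'x': {s5} → ∅.
The set is empty and remains empty for the remaining 4 symbols.

∅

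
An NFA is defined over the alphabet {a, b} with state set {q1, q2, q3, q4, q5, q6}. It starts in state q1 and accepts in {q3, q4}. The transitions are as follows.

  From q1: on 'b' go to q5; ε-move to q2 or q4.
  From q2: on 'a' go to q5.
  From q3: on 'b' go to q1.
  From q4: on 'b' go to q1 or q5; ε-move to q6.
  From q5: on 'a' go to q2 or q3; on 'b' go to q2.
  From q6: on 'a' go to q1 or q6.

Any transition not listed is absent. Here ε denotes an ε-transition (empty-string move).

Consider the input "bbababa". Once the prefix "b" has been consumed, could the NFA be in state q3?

No

Start: ε-closure({q1}) = {q1, q2, q4, q6}.
Read 'b': {q1, q2, q4, q6} → {q1, q2, q4, q5, q6}.
State q3 is not in {q1, q2, q4, q5, q6}.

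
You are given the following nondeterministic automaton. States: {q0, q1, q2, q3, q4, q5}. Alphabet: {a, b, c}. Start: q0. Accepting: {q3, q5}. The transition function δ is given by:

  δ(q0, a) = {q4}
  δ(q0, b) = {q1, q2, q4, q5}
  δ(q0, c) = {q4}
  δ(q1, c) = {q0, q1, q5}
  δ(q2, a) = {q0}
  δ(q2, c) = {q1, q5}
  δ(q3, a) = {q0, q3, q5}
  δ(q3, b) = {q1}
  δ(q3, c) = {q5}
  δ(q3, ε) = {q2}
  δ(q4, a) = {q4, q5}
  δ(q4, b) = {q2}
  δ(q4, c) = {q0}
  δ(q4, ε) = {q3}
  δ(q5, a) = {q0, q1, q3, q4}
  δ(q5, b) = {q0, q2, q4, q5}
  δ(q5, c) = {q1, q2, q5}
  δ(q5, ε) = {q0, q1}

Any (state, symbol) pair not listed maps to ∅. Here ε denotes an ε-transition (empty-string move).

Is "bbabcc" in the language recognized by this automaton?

Yes

Start in {q0}.
Read 'b': q0→{q1, q2, q4, q5}; union {q1, q2, q4, q5}; ε-closure = {q0, q1, q2, q3, q4, q5}.
Read 'b': q0→{q1, q2, q4, q5}, q1→∅, q2→∅, q3→{q1}, q4→{q2}, q5→{q0, q2, q4, q5}; union {q0, q1, q2, q4, q5}; ε-closure = {q0, q1, q2, q3, q4, q5}.
Read 'a': q0→{q4}, q1→∅, q2→{q0}, q3→{q0, q3, q5}, q4→{q4, q5}, q5→{q0, q1, q3, q4}; union {q0, q1, q3, q4, q5}; ε-closure = {q0, q1, q2, q3, q4, q5}.
Read 'b': q0→{q1, q2, q4, q5}, q1→∅, q2→∅, q3→{q1}, q4→{q2}, q5→{q0, q2, q4, q5}; union {q0, q1, q2, q4, q5}; ε-closure = {q0, q1, q2, q3, q4, q5}.
Read 'c': q0→{q4}, q1→{q0, q1, q5}, q2→{q1, q5}, q3→{q5}, q4→{q0}, q5→{q1, q2, q5}; union {q0, q1, q2, q4, q5}; ε-closure = {q0, q1, q2, q3, q4, q5}.
Read 'c': q0→{q4}, q1→{q0, q1, q5}, q2→{q1, q5}, q3→{q5}, q4→{q0}, q5→{q1, q2, q5}; union {q0, q1, q2, q4, q5}; ε-closure = {q0, q1, q2, q3, q4, q5}.
The final set {q0, q1, q2, q3, q4, q5} contains the accepting states q3, q5.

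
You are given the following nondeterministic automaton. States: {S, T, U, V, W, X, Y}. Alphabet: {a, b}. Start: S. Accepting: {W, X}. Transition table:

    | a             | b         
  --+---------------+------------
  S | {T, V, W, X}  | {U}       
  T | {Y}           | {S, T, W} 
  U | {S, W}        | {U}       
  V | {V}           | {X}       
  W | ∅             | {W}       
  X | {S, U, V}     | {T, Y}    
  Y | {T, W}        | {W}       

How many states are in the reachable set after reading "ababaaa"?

Start in {S}.
Read 'a': {S} → {T, V, W, X}.
Read 'b': {T, V, W, X} → {S, T, W, X, Y}.
Read 'a': {S, T, W, X, Y} → {S, T, U, V, W, X, Y}.
Read 'b': {S, T, U, V, W, X, Y} → {S, T, U, W, X, Y}.
Read 'a': {S, T, U, W, X, Y} → {S, T, U, V, W, X, Y}.
Read 'a': {S, T, U, V, W, X, Y} → {S, T, U, V, W, X, Y}.
Read 'a': {S, T, U, V, W, X, Y} → {S, T, U, V, W, X, Y}.
That set has 7 states.

7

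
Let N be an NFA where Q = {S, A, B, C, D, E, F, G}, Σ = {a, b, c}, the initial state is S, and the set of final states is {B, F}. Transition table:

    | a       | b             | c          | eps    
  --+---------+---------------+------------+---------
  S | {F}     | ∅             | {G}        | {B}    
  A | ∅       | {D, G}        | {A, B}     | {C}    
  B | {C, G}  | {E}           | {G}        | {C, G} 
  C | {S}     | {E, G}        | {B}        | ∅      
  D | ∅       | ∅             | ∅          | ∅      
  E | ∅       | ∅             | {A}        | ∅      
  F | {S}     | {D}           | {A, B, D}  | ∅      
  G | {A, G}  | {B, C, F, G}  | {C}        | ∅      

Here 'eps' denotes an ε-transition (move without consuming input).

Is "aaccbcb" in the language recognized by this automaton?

Yes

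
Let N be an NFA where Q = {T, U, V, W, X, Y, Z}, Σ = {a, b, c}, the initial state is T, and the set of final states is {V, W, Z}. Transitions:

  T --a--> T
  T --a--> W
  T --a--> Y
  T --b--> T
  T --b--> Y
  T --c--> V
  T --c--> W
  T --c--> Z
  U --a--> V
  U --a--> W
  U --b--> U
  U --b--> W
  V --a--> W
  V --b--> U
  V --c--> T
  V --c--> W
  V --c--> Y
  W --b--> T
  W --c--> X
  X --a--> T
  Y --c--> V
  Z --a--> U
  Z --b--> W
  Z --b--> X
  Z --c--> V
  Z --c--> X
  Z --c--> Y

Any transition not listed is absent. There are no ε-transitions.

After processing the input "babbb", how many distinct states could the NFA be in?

Start in {T}.
Read 'b': T→{T, Y}; now {T, Y}.
Read 'a': T→{T, W, Y}, Y→∅; now {T, W, Y}.
Read 'b': T→{T, Y}, W→{T}, Y→∅; now {T, Y}.
Read 'b': T→{T, Y}, Y→∅; now {T, Y}.
Read 'b': T→{T, Y}, Y→∅; now {T, Y}.
That set has 2 states.

2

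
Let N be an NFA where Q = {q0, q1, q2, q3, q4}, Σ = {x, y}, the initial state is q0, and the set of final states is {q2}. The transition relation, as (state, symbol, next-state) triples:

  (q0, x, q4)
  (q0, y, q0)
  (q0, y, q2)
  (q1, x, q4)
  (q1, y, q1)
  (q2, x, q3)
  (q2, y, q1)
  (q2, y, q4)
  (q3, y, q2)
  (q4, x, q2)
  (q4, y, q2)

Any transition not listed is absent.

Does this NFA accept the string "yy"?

Yes

Start in {q0}.
Read 'y': {q0} → {q0, q2}.
Read 'y': {q0, q2} → {q0, q1, q2, q4}.
The final set {q0, q1, q2, q4} contains the accepting state q2.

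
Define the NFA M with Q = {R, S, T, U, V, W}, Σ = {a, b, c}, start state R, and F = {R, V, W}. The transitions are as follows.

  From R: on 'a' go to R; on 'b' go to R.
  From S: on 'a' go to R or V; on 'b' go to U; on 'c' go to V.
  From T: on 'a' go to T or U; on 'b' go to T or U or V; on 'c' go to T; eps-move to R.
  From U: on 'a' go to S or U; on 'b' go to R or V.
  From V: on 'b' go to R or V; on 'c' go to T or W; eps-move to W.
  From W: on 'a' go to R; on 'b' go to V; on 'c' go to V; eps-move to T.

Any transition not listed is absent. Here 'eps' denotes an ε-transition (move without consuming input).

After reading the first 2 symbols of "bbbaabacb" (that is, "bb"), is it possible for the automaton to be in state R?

Yes

Start in {R}.
Read 'b': {R} → {R}.
Read 'b': {R} → {R}.
State R is in {R}.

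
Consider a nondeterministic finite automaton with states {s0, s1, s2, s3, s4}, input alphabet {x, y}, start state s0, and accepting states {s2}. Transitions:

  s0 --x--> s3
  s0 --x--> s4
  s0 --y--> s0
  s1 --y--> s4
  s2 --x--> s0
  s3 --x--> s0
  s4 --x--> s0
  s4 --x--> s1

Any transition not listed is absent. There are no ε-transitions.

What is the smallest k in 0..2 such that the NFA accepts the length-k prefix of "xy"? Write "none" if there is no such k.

Start in {s0}.
Read 'x': s0→{s3, s4}; now {s3, s4}.
Read 'y': s3→∅, s4→∅; now ∅.
No reachable set along the way intersects F.

none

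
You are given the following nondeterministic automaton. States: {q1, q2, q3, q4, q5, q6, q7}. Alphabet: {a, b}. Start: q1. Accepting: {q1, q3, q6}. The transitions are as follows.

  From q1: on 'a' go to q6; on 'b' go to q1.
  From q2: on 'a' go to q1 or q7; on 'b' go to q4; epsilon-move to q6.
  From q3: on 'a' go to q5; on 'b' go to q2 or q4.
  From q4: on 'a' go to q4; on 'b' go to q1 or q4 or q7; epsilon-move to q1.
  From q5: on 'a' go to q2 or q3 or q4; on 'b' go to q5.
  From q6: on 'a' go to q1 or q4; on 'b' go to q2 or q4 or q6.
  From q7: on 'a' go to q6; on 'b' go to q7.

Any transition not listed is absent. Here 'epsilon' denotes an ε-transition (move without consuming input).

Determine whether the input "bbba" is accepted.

Start in {q1}.
Read 'b': q1→{q1}; now {q1}.
Read 'b': q1→{q1}; now {q1}.
Read 'b': q1→{q1}; now {q1}.
Read 'a': q1→{q6}; now {q6}.
The final set {q6} contains the accepting state q6.

Yes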